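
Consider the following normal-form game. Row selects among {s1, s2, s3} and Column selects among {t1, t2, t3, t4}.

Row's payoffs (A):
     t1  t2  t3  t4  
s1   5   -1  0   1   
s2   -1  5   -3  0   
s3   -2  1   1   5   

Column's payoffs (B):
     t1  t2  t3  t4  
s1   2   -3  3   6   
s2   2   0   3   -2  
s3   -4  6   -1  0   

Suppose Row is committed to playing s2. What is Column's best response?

With Row fixed at s2, Column's payoffs are: t1 → 2, t2 → 0, t3 → 3, t4 → -2.
The maximum is 3, achieved by t3.

t3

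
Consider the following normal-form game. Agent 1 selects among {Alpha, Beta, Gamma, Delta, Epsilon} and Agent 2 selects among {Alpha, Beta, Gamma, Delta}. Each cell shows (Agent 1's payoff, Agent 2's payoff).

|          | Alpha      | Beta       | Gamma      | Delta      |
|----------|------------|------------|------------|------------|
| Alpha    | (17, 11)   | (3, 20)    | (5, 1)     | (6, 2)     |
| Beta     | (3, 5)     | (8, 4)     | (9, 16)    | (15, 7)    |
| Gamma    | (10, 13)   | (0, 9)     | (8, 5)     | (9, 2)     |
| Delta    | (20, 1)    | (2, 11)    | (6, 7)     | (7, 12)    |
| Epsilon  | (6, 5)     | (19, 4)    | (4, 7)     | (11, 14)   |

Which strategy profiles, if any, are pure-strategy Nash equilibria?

A profile is a Nash equilibrium when each player is best-responding to the other.
Agent 1's best responses — vs Alpha: Delta (payoff 20); vs Beta: Epsilon (payoff 19); vs Gamma: Beta (payoff 9); vs Delta: Beta (payoff 15).
Agent 2's best responses — vs Alpha: Beta (payoff 20); vs Beta: Gamma (payoff 16); vs Gamma: Alpha (payoff 13); vs Delta: Delta (payoff 12); vs Epsilon: Delta (payoff 14).
The only mutual best response is (Beta, Gamma); neither player gains by switching there.

(Beta, Gamma)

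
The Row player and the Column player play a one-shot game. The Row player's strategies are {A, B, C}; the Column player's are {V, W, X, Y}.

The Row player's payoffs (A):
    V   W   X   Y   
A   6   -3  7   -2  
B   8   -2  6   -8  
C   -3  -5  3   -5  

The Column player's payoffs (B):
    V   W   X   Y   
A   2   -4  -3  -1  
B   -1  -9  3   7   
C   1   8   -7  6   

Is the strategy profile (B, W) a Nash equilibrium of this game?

Holding the Column player at W: the Row player gets -2 from B, versus -3 from A, -5 from C. No profitable deviation for the Row player.
Holding the Row player at B: the Column player gets -9 from W but could get 7 by switching to Y. The Column player has a profitable deviation.

No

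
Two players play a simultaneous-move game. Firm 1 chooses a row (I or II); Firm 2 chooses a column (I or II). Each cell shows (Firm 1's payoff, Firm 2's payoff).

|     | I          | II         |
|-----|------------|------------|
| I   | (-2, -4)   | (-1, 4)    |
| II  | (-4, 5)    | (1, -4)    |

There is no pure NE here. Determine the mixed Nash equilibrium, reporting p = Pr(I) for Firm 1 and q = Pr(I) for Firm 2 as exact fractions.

In a mixed NE each player is indifferent between their pure strategies, so the opponent's mix sets the indifference.
Firm 2 indifferent between I and II: p·(-4) + (1−p)·5 = p·4 + (1−p)·(-4) ⟹ 5 + (-9)p = (-4) + 8p ⟹ p = 9/17.
Firm 1 indifferent between I and II: q·(-2) + (1−q)·(-1) = q·(-4) + (1−q)·1 ⟹ (-1) + (-1)q = 1 + (-5)q ⟹ q = 1/2.

p = 9/17, q = 1/2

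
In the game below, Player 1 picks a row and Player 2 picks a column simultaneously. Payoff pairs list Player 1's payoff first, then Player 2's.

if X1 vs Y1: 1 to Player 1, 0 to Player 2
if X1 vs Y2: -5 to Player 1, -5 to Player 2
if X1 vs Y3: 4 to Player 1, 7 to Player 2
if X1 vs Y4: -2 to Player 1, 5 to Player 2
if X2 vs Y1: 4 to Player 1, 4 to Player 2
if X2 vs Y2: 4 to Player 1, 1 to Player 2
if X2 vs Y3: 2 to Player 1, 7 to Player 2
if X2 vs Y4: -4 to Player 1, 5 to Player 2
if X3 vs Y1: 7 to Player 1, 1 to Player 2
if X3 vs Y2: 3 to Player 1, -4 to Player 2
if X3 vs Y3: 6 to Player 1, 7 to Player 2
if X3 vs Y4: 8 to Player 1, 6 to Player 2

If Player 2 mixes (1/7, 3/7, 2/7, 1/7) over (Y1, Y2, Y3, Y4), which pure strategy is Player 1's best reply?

Compute Player 1's expected payoff from each pure strategy against the given mix.
X1: (1/7)·1 + (3/7)·(-5) + (2/7)·4 + (1/7)·(-2) = -8/7
X2: (1/7)·4 + (3/7)·4 + (2/7)·2 + (1/7)·(-4) = 16/7
X3: (1/7)·7 + (3/7)·3 + (2/7)·6 + (1/7)·8 = 36/7
Highest expected payoff is 36/7, from X3.

X3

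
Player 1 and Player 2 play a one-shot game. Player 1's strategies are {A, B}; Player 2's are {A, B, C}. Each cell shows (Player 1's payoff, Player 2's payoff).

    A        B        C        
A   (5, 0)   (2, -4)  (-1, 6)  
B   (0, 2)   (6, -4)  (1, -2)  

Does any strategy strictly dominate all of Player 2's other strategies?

A strategy is strictly dominant if it gives Player 2 a strictly higher payoff than every other strategy, against every choice by the opponent.
A is not dominant: against A, C gives 6 > 0.
B is not dominant: against A, A gives 0 > -4.
C is not dominant: against B, A gives 2 > -2.
No single strategy is best against every opponent action.

None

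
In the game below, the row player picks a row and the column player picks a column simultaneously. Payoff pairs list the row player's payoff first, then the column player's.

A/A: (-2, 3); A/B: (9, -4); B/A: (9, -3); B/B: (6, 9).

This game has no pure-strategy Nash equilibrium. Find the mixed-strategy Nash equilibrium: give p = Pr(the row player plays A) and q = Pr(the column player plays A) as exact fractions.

Each player's mixing probability is pinned down by making the *other* player indifferent.
The column player indifferent between A and B: p·3 + (1−p)·(-3) = p·(-4) + (1−p)·9 ⟹ (-3) + 6p = 9 + (-13)p ⟹ p = 12/19.
The row player indifferent between A and B: q·(-2) + (1−q)·9 = q·9 + (1−q)·6 ⟹ 9 + (-11)q = 6 + 3q ⟹ q = 3/14.

p = 12/19, q = 3/14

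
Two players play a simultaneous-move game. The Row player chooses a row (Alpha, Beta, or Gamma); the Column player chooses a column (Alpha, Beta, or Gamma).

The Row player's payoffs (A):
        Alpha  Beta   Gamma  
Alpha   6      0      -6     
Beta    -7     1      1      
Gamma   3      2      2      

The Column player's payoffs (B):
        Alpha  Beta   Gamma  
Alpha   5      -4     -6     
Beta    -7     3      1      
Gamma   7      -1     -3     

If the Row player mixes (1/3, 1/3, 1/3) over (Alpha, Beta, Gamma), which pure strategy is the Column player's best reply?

Alpha

Compute the Column player's expected payoff from each pure strategy against the given mix.
Alpha: (1/3)·5 + (1/3)·(-7) + (1/3)·7 = 5/3
Beta: (1/3)·(-4) + (1/3)·3 + (1/3)·(-1) = -2/3
Gamma: (1/3)·(-6) + (1/3)·1 + (1/3)·(-3) = -8/3
Highest expected payoff is 5/3, from Alpha.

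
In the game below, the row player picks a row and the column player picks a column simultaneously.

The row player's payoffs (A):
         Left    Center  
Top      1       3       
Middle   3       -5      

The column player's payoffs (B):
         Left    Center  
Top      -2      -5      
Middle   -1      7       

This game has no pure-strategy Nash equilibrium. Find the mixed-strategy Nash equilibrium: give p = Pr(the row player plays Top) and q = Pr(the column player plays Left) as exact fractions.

In a mixed NE each player is indifferent between their pure strategies, so the opponent's mix sets the indifference.
The column player indifferent between Left and Center: p·(-2) + (1−p)·(-1) = p·(-5) + (1−p)·7 ⟹ (-1) + (-1)p = 7 + (-12)p ⟹ p = 8/11.
The row player indifferent between Top and Middle: q·1 + (1−q)·3 = q·3 + (1−q)·(-5) ⟹ 3 + (-2)q = (-5) + 8q ⟹ q = 4/5.

p = 8/11, q = 4/5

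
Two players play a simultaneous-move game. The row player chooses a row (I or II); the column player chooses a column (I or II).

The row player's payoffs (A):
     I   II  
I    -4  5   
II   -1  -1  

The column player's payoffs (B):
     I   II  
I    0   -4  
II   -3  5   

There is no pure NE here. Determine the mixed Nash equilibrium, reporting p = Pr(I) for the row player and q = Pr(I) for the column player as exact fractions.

In a mixed NE each player is indifferent between their pure strategies, so the opponent's mix sets the indifference.
The column player indifferent between I and II: p·0 + (1−p)·(-3) = p·(-4) + (1−p)·5 ⟹ (-3) + 3p = 5 + (-9)p ⟹ p = 2/3.
The row player indifferent between I and II: q·(-4) + (1−q)·5 = q·(-1) + (1−q)·(-1) ⟹ 5 + (-9)q = (-1) + 0q ⟹ q = 2/3.

p = 2/3, q = 2/3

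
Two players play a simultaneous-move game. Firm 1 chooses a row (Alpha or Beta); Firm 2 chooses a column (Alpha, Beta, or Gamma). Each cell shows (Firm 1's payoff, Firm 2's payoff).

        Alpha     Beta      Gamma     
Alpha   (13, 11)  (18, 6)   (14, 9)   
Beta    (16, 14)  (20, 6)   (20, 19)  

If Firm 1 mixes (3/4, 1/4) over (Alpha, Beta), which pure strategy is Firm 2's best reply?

Compute Firm 2's expected payoff from each pure strategy against the given mix.
Alpha: (3/4)·11 + (1/4)·14 = 47/4
Beta: (3/4)·6 + (1/4)·6 = 6
Gamma: (3/4)·9 + (1/4)·19 = 23/2
Highest expected payoff is 47/4, from Alpha.

Alpha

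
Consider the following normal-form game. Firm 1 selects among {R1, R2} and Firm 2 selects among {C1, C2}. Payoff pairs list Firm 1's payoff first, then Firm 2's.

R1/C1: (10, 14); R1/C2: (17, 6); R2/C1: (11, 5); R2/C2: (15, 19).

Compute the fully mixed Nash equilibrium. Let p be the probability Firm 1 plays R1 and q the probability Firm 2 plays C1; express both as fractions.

Each player's mixing probability is pinned down by making the *other* player indifferent.
Firm 2 indifferent between C1 and C2: p·14 + (1−p)·5 = p·6 + (1−p)·19 ⟹ 5 + 9p = 19 + (-13)p ⟹ p = 7/11.
Firm 1 indifferent between R1 and R2: q·10 + (1−q)·17 = q·11 + (1−q)·15 ⟹ 17 + (-7)q = 15 + (-4)q ⟹ q = 2/3.

p = 7/11, q = 2/3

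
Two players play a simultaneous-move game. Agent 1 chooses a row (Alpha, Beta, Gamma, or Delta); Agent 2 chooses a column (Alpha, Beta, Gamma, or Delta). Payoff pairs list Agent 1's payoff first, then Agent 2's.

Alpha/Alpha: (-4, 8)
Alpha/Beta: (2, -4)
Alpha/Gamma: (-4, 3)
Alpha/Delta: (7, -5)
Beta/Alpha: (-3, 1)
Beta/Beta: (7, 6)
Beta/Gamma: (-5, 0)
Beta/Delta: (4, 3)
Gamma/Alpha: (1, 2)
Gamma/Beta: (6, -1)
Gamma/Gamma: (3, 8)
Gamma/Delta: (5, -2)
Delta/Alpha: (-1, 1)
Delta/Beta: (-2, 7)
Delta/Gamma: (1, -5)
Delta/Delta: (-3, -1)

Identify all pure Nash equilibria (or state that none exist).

(Beta, Beta) and (Gamma, Gamma)

Find each player's best response to every opponent strategy; NE are the intersections.
Agent 1's best responses — vs Alpha: Gamma (payoff 1); vs Beta: Beta (payoff 7); vs Gamma: Gamma (payoff 3); vs Delta: Alpha (payoff 7).
Agent 2's best responses — vs Alpha: Alpha (payoff 8); vs Beta: Beta (payoff 6); vs Gamma: Gamma (payoff 8); vs Delta: Beta (payoff 7).
Mutual best responses occur at (Beta, Beta) and (Gamma, Gamma); at each, neither player gains by switching.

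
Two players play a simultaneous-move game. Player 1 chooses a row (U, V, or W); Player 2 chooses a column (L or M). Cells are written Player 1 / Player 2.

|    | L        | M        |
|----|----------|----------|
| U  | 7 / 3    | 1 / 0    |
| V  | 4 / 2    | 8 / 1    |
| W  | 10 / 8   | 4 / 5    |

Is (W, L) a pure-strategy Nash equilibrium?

Yes

Holding Player 2 at L: Player 1 gets 10 from W, versus 7 from U, 4 from V. No profitable deviation for Player 1.
Holding Player 1 at W: Player 2 gets 8 from L, versus 5 from M. No profitable deviation for Player 2 either.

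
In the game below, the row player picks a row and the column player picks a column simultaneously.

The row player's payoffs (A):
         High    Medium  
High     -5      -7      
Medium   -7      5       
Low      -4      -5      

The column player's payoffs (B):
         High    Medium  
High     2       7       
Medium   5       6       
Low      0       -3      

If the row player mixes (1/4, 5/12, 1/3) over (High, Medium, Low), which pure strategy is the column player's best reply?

Medium

The column player's best reply maximizes expected payoff against the mix.
High: (1/4)·2 + (5/12)·5 + (1/3)·0 = 31/12
Medium: (1/4)·7 + (5/12)·6 + (1/3)·(-3) = 13/4
Highest expected payoff is 13/4, from Medium.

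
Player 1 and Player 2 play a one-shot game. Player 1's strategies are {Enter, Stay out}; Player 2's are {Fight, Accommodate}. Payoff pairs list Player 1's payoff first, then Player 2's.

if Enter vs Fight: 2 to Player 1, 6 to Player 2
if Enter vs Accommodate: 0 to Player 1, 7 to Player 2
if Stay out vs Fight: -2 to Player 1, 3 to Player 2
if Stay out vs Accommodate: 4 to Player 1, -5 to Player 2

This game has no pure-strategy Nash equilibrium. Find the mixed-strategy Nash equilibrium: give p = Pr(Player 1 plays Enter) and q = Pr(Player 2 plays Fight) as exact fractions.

p = 8/9, q = 1/2

In a mixed NE each player is indifferent between their pure strategies, so the opponent's mix sets the indifference.
Player 2 indifferent between Fight and Accommodate: p·6 + (1−p)·3 = p·7 + (1−p)·(-5) ⟹ 3 + 3p = (-5) + 12p ⟹ p = 8/9.
Player 1 indifferent between Enter and Stay out: q·2 + (1−q)·0 = q·(-2) + (1−q)·4 ⟹ 0 + 2q = 4 + (-6)q ⟹ q = 1/2.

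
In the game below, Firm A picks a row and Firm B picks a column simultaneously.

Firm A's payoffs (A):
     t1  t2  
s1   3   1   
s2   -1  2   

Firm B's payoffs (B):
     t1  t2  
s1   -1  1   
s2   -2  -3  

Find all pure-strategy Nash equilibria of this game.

There is no pure-strategy Nash equilibrium

Check mutual best responses: a cell is a NE iff neither player can gain by unilaterally deviating.
Firm A's best responses — vs t1: s1 (payoff 3); vs t2: s2 (payoff 2).
Firm B's best responses — vs s1: t2 (payoff 1); vs s2: t1 (payoff -2).
No cell has both players best-responding. For instance, Firm A's best reply to t1 is s1, but against s1 Firm B prefers t2 over t1.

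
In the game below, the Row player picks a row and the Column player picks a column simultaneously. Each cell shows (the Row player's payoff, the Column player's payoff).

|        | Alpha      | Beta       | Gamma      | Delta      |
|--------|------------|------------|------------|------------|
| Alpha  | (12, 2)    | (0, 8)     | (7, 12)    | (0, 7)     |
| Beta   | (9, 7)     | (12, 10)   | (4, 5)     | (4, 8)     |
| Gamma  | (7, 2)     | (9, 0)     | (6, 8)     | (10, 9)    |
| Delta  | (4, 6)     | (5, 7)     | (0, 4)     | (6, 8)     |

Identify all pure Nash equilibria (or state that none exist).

Find each player's best response to every opponent strategy; NE are the intersections.
The Row player's best responses — vs Alpha: Alpha (payoff 12); vs Beta: Beta (payoff 12); vs Gamma: Alpha (payoff 7); vs Delta: Gamma (payoff 10).
The Column player's best responses — vs Alpha: Gamma (payoff 12); vs Beta: Beta (payoff 10); vs Gamma: Delta (payoff 9); vs Delta: Delta (payoff 8).
Mutual best responses occur at (Alpha, Gamma), (Beta, Beta), and (Gamma, Delta); at each, neither player gains by switching.

(Alpha, Gamma), (Beta, Beta), and (Gamma, Delta)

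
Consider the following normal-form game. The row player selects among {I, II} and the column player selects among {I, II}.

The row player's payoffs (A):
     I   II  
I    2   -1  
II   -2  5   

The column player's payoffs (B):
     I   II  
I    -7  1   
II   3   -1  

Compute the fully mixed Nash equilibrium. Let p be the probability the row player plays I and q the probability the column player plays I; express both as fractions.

p = 1/3, q = 3/5

In a mixed NE each player is indifferent between their pure strategies, so the opponent's mix sets the indifference.
The column player indifferent between I and II: p·(-7) + (1−p)·3 = p·1 + (1−p)·(-1) ⟹ 3 + (-10)p = (-1) + 2p ⟹ p = 1/3.
The row player indifferent between I and II: q·2 + (1−q)·(-1) = q·(-2) + (1−q)·5 ⟹ (-1) + 3q = 5 + (-7)q ⟹ q = 3/5.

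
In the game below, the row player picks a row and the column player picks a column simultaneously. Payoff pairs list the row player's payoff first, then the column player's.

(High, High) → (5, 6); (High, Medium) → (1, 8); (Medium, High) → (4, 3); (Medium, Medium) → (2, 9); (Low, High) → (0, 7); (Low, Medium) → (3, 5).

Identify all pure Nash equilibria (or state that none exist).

There is no pure-strategy Nash equilibrium

A profile is a Nash equilibrium when each player is best-responding to the other.
The row player's best responses — vs High: High (payoff 5); vs Medium: Low (payoff 3).
The column player's best responses — vs High: Medium (payoff 8); vs Medium: Medium (payoff 9); vs Low: High (payoff 7).
No cell has both players best-responding. For instance, the row player's best reply to High is High, but against High the column player prefers Medium over High.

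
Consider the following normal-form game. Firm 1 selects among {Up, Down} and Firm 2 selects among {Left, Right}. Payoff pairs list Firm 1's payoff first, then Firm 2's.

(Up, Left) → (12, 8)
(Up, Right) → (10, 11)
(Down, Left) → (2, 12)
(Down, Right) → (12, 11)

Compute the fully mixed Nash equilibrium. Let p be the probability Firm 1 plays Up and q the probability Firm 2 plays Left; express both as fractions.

In a mixed NE each player is indifferent between their pure strategies, so the opponent's mix sets the indifference.
Firm 2 indifferent between Left and Right: p·8 + (1−p)·12 = p·11 + (1−p)·11 ⟹ 12 + (-4)p = 11 + 0p ⟹ p = 1/4.
Firm 1 indifferent between Up and Down: q·12 + (1−q)·10 = q·2 + (1−q)·12 ⟹ 10 + 2q = 12 + (-10)q ⟹ q = 1/6.

p = 1/4, q = 1/6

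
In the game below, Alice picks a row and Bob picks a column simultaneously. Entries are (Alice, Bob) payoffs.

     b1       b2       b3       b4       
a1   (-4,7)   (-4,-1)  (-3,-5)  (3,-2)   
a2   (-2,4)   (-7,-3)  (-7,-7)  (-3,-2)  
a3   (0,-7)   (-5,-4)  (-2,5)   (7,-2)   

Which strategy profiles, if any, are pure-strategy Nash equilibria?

Find each player's best response to every opponent strategy; NE are the intersections.
Alice's best responses — vs b1: a3 (payoff 0); vs b2: a1 (payoff -4); vs b3: a3 (payoff -2); vs b4: a3 (payoff 7).
Bob's best responses — vs a1: b1 (payoff 7); vs a2: b1 (payoff 4); vs a3: b3 (payoff 5).
The only mutual best response is (a3, b3); neither player gains by switching there.

(a3, b3)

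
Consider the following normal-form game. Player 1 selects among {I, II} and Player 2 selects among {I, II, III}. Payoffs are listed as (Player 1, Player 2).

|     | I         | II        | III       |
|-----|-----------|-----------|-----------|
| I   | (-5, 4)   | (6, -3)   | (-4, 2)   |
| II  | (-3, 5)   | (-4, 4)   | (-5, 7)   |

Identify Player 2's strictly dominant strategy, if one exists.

Check whether one of Player 2's strategies beats all alternatives regardless of what the opponent does.
I is not dominant: against II, III gives 7 > 5.
II is not dominant: against I, I gives 4 > -3.
III is not dominant: against I, I gives 4 > 2.
No single strategy is best against every opponent action.

No strictly dominant strategy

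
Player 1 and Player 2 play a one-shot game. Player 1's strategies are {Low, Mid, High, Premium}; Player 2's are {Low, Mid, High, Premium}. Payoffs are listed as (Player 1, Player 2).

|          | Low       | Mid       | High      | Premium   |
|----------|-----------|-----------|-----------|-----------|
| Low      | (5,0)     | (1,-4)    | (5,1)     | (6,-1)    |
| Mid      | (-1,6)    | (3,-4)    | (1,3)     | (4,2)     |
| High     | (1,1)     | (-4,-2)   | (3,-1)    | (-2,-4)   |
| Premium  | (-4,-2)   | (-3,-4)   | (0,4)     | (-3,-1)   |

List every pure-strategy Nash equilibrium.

(Low, High)

Find each player's best response to every opponent strategy; NE are the intersections.
Player 1's best responses — vs Low: Low (payoff 5); vs Mid: Mid (payoff 3); vs High: Low (payoff 5); vs Premium: Low (payoff 6).
Player 2's best responses — vs Low: High (payoff 1); vs Mid: Low (payoff 6); vs High: Low (payoff 1); vs Premium: High (payoff 4).
The only mutual best response is (Low, High); neither player gains by switching there.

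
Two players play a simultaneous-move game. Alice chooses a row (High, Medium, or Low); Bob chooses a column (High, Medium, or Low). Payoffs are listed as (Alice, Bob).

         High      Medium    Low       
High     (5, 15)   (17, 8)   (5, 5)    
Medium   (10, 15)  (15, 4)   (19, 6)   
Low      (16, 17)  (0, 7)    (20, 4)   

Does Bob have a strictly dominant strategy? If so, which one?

High

A strategy is strictly dominant if it gives Bob a strictly higher payoff than every other strategy, against every choice by the opponent.
High strictly dominates: vs High: 15 > each of {8, 5}; vs Medium: 15 > each of {4, 6}; vs Low: 17 > each of {7, 4}.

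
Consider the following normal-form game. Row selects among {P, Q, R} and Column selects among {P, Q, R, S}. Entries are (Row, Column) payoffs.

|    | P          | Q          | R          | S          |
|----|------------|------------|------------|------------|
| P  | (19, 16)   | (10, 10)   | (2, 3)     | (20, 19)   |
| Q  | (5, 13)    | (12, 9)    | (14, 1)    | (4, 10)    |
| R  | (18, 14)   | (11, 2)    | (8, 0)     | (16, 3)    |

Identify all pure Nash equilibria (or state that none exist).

(P, S)

A profile is a Nash equilibrium when each player is best-responding to the other.
Row's best responses — vs P: P (payoff 19); vs Q: Q (payoff 12); vs R: Q (payoff 14); vs S: P (payoff 20).
Column's best responses — vs P: S (payoff 19); vs Q: P (payoff 13); vs R: P (payoff 14).
The only mutual best response is (P, S); neither player gains by switching there.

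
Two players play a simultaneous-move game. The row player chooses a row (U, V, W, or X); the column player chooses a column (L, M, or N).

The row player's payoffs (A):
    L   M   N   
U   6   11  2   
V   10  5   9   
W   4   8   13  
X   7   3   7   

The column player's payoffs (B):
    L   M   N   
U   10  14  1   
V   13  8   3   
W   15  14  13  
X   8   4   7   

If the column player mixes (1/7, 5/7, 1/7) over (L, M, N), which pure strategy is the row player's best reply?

Compute the row player's expected payoff from each pure strategy against the given mix.
U: (1/7)·6 + (5/7)·11 + (1/7)·2 = 9
V: (1/7)·10 + (5/7)·5 + (1/7)·9 = 44/7
W: (1/7)·4 + (5/7)·8 + (1/7)·13 = 57/7
X: (1/7)·7 + (5/7)·3 + (1/7)·7 = 29/7
Highest expected payoff is 9, from U.

U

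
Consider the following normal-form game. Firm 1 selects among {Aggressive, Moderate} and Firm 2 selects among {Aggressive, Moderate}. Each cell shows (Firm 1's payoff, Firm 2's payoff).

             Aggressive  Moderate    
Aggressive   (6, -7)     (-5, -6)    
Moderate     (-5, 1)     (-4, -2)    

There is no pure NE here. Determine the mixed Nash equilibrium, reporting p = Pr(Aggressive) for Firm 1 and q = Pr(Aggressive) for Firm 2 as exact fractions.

p = 3/4, q = 1/12

In a mixed NE each player is indifferent between their pure strategies, so the opponent's mix sets the indifference.
Firm 2 indifferent between Aggressive and Moderate: p·(-7) + (1−p)·1 = p·(-6) + (1−p)·(-2) ⟹ 1 + (-8)p = (-2) + (-4)p ⟹ p = 3/4.
Firm 1 indifferent between Aggressive and Moderate: q·6 + (1−q)·(-5) = q·(-5) + (1−q)·(-4) ⟹ (-5) + 11q = (-4) + (-1)q ⟹ q = 1/12.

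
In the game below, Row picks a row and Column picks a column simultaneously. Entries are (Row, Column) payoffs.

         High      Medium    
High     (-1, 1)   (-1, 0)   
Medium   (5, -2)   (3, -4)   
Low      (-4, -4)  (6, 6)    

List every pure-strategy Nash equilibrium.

Check mutual best responses: a cell is a NE iff neither player can gain by unilaterally deviating.
Row's best responses — vs High: Medium (payoff 5); vs Medium: Low (payoff 6).
Column's best responses — vs High: High (payoff 1); vs Medium: High (payoff -2); vs Low: Medium (payoff 6).
Mutual best responses occur at (Medium, High) and (Low, Medium); at each, neither player gains by switching.

(Medium, High) and (Low, Medium)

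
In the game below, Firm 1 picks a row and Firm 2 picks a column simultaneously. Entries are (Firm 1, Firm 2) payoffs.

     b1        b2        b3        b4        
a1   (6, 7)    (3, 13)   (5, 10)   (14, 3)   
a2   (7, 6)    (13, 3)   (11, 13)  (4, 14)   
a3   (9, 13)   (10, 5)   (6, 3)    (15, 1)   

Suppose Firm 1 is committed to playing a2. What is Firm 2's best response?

b4

With Firm 1 fixed at a2, Firm 2's payoffs are: b1 → 6, b2 → 3, b3 → 13, b4 → 14.
The maximum is 14, achieved by b4.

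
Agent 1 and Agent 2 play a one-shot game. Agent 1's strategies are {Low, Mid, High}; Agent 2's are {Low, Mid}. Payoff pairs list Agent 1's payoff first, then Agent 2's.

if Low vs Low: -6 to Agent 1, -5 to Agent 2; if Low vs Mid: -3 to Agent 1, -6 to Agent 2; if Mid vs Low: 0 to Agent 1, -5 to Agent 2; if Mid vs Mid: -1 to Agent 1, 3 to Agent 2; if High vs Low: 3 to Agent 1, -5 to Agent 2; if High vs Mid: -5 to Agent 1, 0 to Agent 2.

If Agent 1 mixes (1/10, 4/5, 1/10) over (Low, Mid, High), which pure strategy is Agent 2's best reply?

Compute Agent 2's expected payoff from each pure strategy against the given mix.
Low: (1/10)·(-5) + (4/5)·(-5) + (1/10)·(-5) = -5
Mid: (1/10)·(-6) + (4/5)·3 + (1/10)·0 = 9/5
Highest expected payoff is 9/5, from Mid.

Mid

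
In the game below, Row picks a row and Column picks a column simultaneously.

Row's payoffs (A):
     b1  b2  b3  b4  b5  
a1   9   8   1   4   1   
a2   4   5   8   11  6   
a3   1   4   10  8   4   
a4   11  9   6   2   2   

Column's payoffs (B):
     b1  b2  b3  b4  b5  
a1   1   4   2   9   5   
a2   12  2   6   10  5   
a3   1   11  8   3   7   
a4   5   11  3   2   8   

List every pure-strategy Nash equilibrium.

Check mutual best responses: a cell is a NE iff neither player can gain by unilaterally deviating.
Row's best responses — vs b1: a4 (payoff 11); vs b2: a4 (payoff 9); vs b3: a3 (payoff 10); vs b4: a2 (payoff 11); vs b5: a2 (payoff 6).
Column's best responses — vs a1: b4 (payoff 9); vs a2: b1 (payoff 12); vs a3: b2 (payoff 11); vs a4: b2 (payoff 11).
The only mutual best response is (a4, b2); neither player gains by switching there.

(a4, b2)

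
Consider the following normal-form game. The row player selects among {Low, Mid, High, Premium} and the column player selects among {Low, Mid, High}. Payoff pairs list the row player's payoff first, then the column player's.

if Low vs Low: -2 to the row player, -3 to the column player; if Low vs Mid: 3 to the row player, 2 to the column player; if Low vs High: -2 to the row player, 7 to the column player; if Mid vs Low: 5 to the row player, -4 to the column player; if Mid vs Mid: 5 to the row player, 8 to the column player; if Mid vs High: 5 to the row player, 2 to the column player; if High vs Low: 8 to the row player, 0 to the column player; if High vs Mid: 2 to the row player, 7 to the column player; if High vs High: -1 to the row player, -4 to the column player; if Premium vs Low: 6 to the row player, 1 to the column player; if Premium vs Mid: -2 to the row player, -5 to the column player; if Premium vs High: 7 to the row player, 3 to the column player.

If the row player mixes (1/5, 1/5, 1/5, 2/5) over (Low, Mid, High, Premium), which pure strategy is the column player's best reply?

The column player's best reply maximizes expected payoff against the mix.
Low: (1/5)·(-3) + (1/5)·(-4) + (1/5)·0 + (2/5)·1 = -1
Mid: (1/5)·2 + (1/5)·8 + (1/5)·7 + (2/5)·(-5) = 7/5
High: (1/5)·7 + (1/5)·2 + (1/5)·(-4) + (2/5)·3 = 11/5
Highest expected payoff is 11/5, from High.

High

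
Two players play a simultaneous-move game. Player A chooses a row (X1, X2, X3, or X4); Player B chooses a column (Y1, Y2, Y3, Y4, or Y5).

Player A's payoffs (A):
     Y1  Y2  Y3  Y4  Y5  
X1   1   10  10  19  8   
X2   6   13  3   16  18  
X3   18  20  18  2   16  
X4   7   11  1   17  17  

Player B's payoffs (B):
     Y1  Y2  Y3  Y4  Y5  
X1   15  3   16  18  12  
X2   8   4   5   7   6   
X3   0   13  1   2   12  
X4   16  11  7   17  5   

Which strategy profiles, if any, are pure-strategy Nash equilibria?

Check mutual best responses: a cell is a NE iff neither player can gain by unilaterally deviating.
Player A's best responses — vs Y1: X3 (payoff 18); vs Y2: X3 (payoff 20); vs Y3: X3 (payoff 18); vs Y4: X1 (payoff 19); vs Y5: X2 (payoff 18).
Player B's best responses — vs X1: Y4 (payoff 18); vs X2: Y1 (payoff 8); vs X3: Y2 (payoff 13); vs X4: Y4 (payoff 17).
Mutual best responses occur at (X1, Y4) and (X3, Y2); at each, neither player gains by switching.

(X1, Y4) and (X3, Y2)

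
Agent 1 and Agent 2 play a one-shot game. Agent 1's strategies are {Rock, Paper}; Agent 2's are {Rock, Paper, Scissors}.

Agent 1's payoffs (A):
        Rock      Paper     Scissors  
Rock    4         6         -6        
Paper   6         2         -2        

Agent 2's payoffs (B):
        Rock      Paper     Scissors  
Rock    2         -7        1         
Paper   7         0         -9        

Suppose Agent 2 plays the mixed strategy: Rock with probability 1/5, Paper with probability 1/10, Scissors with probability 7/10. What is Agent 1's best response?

Paper

Agent 1's best reply maximizes expected payoff against the mix.
Rock: (1/5)·4 + (1/10)·6 + (7/10)·(-6) = -14/5
Paper: (1/5)·6 + (1/10)·2 + (7/10)·(-2) = 0
Highest expected payoff is 0, from Paper.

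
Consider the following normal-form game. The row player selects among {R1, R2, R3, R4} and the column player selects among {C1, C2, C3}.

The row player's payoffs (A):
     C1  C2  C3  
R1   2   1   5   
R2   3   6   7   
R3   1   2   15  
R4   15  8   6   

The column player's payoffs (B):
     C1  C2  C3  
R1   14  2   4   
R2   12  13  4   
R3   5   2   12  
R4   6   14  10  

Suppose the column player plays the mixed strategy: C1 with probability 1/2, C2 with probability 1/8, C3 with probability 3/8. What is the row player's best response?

R4

The row player's best reply maximizes expected payoff against the mix.
R1: (1/2)·2 + (1/8)·1 + (3/8)·5 = 3
R2: (1/2)·3 + (1/8)·6 + (3/8)·7 = 39/8
R3: (1/2)·1 + (1/8)·2 + (3/8)·15 = 51/8
R4: (1/2)·15 + (1/8)·8 + (3/8)·6 = 43/4
Highest expected payoff is 43/4, from R4.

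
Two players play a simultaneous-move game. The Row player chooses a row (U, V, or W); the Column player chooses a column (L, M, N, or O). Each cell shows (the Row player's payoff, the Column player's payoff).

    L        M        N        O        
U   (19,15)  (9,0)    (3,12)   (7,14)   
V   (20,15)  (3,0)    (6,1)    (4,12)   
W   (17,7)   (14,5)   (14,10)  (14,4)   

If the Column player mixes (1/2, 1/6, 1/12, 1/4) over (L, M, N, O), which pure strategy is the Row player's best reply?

W

Compute the Row player's expected payoff from each pure strategy against the given mix.
U: (1/2)·19 + (1/6)·9 + (1/12)·3 + (1/4)·7 = 13
V: (1/2)·20 + (1/6)·3 + (1/12)·6 + (1/4)·4 = 12
W: (1/2)·17 + (1/6)·14 + (1/12)·14 + (1/4)·14 = 31/2
Highest expected payoff is 31/2, from W.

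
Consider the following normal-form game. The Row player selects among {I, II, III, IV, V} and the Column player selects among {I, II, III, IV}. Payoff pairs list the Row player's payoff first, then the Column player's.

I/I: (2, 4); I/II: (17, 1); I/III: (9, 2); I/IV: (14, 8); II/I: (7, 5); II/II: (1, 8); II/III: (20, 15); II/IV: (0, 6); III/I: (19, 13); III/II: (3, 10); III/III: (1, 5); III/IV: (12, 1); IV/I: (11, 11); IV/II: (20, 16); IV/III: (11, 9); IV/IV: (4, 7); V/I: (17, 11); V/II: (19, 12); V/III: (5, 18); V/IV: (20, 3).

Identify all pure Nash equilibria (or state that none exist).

(II, III), (III, I), and (IV, II)

A profile is a Nash equilibrium when each player is best-responding to the other.
The Row player's best responses — vs I: III (payoff 19); vs II: IV (payoff 20); vs III: II (payoff 20); vs IV: V (payoff 20).
The Column player's best responses — vs I: IV (payoff 8); vs II: III (payoff 15); vs III: I (payoff 13); vs IV: II (payoff 16); vs V: III (payoff 18).
Mutual best responses occur at (II, III), (III, I), and (IV, II); at each, neither player gains by switching.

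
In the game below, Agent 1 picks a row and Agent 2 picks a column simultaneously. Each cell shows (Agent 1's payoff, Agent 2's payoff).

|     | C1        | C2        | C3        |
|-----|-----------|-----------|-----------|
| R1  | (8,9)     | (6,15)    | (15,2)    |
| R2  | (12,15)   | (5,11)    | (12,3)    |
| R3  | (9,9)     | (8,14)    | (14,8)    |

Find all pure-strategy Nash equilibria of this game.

Check mutual best responses: a cell is a NE iff neither player can gain by unilaterally deviating.
Agent 1's best responses — vs C1: R2 (payoff 12); vs C2: R3 (payoff 8); vs C3: R1 (payoff 15).
Agent 2's best responses — vs R1: C2 (payoff 15); vs R2: C1 (payoff 15); vs R3: C2 (payoff 14).
Mutual best responses occur at (R2, C1) and (R3, C2); at each, neither player gains by switching.

(R2, C1) and (R3, C2)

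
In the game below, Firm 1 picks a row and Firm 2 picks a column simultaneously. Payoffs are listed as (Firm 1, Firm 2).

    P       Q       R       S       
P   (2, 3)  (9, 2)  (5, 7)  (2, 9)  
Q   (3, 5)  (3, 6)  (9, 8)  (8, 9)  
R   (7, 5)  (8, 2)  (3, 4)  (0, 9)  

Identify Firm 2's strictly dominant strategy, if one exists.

S

Check whether one of Firm 2's strategies beats all alternatives regardless of what the opponent does.
S strictly dominates: vs P: 9 > each of {3, 2, 7}; vs Q: 9 > each of {5, 6, 8}; vs R: 9 > each of {5, 2, 4}.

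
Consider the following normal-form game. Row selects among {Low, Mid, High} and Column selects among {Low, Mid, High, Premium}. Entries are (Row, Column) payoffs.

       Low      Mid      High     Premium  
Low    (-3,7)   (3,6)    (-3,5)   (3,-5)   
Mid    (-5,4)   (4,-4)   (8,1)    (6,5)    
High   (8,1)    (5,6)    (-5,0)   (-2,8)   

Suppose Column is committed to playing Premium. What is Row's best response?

Mid

With Column fixed at Premium, Row's payoffs are: Low → 3, Mid → 6, High → -2.
The maximum is 6, achieved by Mid.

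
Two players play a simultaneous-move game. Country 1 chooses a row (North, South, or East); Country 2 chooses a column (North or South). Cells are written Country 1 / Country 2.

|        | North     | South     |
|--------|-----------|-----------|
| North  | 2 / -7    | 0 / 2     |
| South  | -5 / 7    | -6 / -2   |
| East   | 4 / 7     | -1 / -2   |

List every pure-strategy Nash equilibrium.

(North, South) and (East, North)

Find each player's best response to every opponent strategy; NE are the intersections.
Country 1's best responses — vs North: East (payoff 4); vs South: North (payoff 0).
Country 2's best responses — vs North: South (payoff 2); vs South: North (payoff 7); vs East: North (payoff 7).
Mutual best responses occur at (North, South) and (East, North); at each, neither player gains by switching.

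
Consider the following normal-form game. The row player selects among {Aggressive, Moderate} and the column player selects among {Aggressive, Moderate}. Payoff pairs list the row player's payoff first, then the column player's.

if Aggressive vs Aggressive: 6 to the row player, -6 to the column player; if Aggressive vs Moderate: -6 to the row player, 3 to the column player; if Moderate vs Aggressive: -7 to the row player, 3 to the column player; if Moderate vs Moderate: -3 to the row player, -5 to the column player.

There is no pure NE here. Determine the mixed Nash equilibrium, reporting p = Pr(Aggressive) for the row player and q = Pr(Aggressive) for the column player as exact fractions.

p = 8/17, q = 3/16

In a mixed NE each player is indifferent between their pure strategies, so the opponent's mix sets the indifference.
The column player indifferent between Aggressive and Moderate: p·(-6) + (1−p)·3 = p·3 + (1−p)·(-5) ⟹ 3 + (-9)p = (-5) + 8p ⟹ p = 8/17.
The row player indifferent between Aggressive and Moderate: q·6 + (1−q)·(-6) = q·(-7) + (1−q)·(-3) ⟹ (-6) + 12q = (-3) + (-4)q ⟹ q = 3/16.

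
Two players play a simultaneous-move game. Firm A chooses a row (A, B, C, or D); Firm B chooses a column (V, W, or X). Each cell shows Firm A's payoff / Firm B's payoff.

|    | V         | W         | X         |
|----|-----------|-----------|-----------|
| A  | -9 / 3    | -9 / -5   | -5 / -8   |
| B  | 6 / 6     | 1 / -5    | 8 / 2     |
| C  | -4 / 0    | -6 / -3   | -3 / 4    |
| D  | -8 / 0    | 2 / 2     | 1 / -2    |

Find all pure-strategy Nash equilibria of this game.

(B, V) and (D, W)

Find each player's best response to every opponent strategy; NE are the intersections.
Firm A's best responses — vs V: B (payoff 6); vs W: D (payoff 2); vs X: B (payoff 8).
Firm B's best responses — vs A: V (payoff 3); vs B: V (payoff 6); vs C: X (payoff 4); vs D: W (payoff 2).
Mutual best responses occur at (B, V) and (D, W); at each, neither player gains by switching.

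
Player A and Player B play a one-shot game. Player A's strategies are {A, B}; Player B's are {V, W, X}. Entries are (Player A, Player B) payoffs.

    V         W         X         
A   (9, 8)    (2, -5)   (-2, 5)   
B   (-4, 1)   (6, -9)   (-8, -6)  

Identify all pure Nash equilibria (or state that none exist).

(A, V)

Find each player's best response to every opponent strategy; NE are the intersections.
Player A's best responses — vs V: A (payoff 9); vs W: B (payoff 6); vs X: A (payoff -2).
Player B's best responses — vs A: V (payoff 8); vs B: V (payoff 1).
The only mutual best response is (A, V); neither player gains by switching there.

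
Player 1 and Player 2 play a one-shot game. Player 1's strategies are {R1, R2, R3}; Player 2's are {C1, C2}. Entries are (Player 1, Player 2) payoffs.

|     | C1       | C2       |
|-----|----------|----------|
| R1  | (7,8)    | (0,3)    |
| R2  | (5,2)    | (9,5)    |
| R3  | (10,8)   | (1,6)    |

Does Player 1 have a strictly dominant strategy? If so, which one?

None

Check whether one of Player 1's strategies beats all alternatives regardless of what the opponent does.
R1 is not dominant: against C1, R3 gives 10 > 7.
R2 is not dominant: against C1, R1 gives 7 > 5.
R3 is not dominant: against C2, R2 gives 9 > 1.
No single strategy is best against every opponent action.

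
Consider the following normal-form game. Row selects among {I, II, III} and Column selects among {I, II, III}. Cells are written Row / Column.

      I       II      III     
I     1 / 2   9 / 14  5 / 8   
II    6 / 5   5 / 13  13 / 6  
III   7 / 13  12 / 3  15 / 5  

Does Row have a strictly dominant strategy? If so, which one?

III

Check whether one of Row's strategies beats all alternatives regardless of what the opponent does.
III strictly dominates: vs I: 7 > each of {1, 6}; vs II: 12 > each of {9, 5}; vs III: 15 > each of {5, 13}.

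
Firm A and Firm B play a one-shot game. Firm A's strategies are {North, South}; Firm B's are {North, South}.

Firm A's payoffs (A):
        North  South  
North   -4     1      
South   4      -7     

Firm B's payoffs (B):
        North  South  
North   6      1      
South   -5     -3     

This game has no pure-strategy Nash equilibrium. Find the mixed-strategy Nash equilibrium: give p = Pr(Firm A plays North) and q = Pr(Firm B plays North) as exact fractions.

p = 2/7, q = 1/2

In a mixed NE each player is indifferent between their pure strategies, so the opponent's mix sets the indifference.
Firm B indifferent between North and South: p·6 + (1−p)·(-5) = p·1 + (1−p)·(-3) ⟹ (-5) + 11p = (-3) + 4p ⟹ p = 2/7.
Firm A indifferent between North and South: q·(-4) + (1−q)·1 = q·4 + (1−q)·(-7) ⟹ 1 + (-5)q = (-7) + 11q ⟹ q = 1/2.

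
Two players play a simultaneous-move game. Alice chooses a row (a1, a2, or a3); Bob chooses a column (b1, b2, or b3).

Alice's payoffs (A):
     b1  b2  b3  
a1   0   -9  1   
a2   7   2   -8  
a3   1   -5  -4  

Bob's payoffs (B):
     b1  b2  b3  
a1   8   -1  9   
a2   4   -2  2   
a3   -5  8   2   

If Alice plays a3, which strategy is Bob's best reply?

With Alice fixed at a3, Bob's payoffs are: b1 → -5, b2 → 8, b3 → 2.
The maximum is 8, achieved by b2.

b2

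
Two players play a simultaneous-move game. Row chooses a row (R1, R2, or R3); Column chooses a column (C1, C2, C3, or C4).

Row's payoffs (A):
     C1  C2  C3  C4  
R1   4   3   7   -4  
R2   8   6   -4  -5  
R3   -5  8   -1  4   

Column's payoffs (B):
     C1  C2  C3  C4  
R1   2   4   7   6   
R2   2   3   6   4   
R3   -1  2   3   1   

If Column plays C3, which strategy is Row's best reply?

With Column fixed at C3, Row's payoffs are: R1 → 7, R2 → -4, R3 → -1.
The maximum is 7, achieved by R1.

R1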